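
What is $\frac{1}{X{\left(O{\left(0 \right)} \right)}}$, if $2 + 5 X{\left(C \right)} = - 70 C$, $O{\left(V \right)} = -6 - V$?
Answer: $\frac{5}{418} \approx 0.011962$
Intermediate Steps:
$X{\left(C \right)} = - \frac{2}{5} - 14 C$ ($X{\left(C \right)} = - \frac{2}{5} + \frac{\left(-70\right) C}{5} = - \frac{2}{5} - 14 C$)
$\frac{1}{X{\left(O{\left(0 \right)} \right)}} = \frac{1}{- \frac{2}{5} - 14 \left(-6 - 0\right)} = \frac{1}{- \frac{2}{5} - 14 \left(-6 + 0\right)} = \frac{1}{- \frac{2}{5} - -84} = \frac{1}{- \frac{2}{5} + 84} = \frac{1}{\frac{418}{5}} = \frac{5}{418}$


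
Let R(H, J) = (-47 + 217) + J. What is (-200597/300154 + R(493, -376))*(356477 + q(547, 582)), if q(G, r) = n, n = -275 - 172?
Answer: -11042683622815/150077 ≈ -7.3580e+7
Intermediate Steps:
R(H, J) = 170 + J
n = -447
q(G, r) = -447
(-200597/300154 + R(493, -376))*(356477 + q(547, 582)) = (-200597/300154 + (170 - 376))*(356477 - 447) = (-200597*1/300154 - 206)*356030 = (-200597/300154 - 206)*356030 = -62032321/300154*356030 = -11042683622815/150077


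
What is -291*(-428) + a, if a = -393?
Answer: 124155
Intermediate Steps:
-291*(-428) + a = -291*(-428) - 393 = 124548 - 393 = 124155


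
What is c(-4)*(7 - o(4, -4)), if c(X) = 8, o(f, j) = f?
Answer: 24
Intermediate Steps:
c(-4)*(7 - o(4, -4)) = 8*(7 - 1*4) = 8*(7 - 4) = 8*3 = 24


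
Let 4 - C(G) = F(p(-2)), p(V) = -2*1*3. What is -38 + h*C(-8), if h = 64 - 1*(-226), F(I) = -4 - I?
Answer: 542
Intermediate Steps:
p(V) = -6 (p(V) = -2*3 = -6)
h = 290 (h = 64 + 226 = 290)
C(G) = 2 (C(G) = 4 - (-4 - 1*(-6)) = 4 - (-4 + 6) = 4 - 1*2 = 4 - 2 = 2)
-38 + h*C(-8) = -38 + 290*2 = -38 + 580 = 542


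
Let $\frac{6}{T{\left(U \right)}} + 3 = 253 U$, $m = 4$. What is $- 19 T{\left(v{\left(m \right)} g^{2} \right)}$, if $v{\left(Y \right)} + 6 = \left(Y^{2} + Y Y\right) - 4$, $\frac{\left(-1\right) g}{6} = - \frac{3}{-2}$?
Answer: $- \frac{38}{150281} \approx -0.00025286$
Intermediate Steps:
$g = -9$ ($g = - 6 \left(- \frac{3}{-2}\right) = - 6 \left(\left(-3\right) \left(- \frac{1}{2}\right)\right) = \left(-6\right) \frac{3}{2} = -9$)
$v{\left(Y \right)} = -10 + 2 Y^{2}$ ($v{\left(Y \right)} = -6 - \left(4 - Y^{2} - Y Y\right) = -6 + \left(\left(Y^{2} + Y^{2}\right) - 4\right) = -6 + \left(2 Y^{2} - 4\right) = -6 + \left(-4 + 2 Y^{2}\right) = -10 + 2 Y^{2}$)
$T{\left(U \right)} = \frac{6}{-3 + 253 U}$
$- 19 T{\left(v{\left(m \right)} g^{2} \right)} = - 19 \frac{6}{-3 + 253 \left(-10 + 2 \cdot 4^{2}\right) \left(-9\right)^{2}} = - 19 \frac{6}{-3 + 253 \left(-10 + 2 \cdot 16\right) 81} = - 19 \frac{6}{-3 + 253 \left(-10 + 32\right) 81} = - 19 \frac{6}{-3 + 253 \cdot 22 \cdot 81} = - 19 \frac{6}{-3 + 253 \cdot 1782} = - 19 \frac{6}{-3 + 450846} = - 19 \cdot \frac{6}{450843} = - 19 \cdot 6 \cdot \frac{1}{450843} = \left(-19\right) \frac{2}{150281} = - \frac{38}{150281}$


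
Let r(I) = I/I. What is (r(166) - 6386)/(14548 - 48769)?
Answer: 6385/34221 ≈ 0.18658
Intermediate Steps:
r(I) = 1
(r(166) - 6386)/(14548 - 48769) = (1 - 6386)/(14548 - 48769) = -6385/(-34221) = -6385*(-1/34221) = 6385/34221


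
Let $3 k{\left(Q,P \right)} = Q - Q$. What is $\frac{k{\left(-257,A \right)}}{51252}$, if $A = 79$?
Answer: $0$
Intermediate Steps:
$k{\left(Q,P \right)} = 0$ ($k{\left(Q,P \right)} = \frac{Q - Q}{3} = \frac{1}{3} \cdot 0 = 0$)
$\frac{k{\left(-257,A \right)}}{51252} = \frac{0}{51252} = 0 \cdot \frac{1}{51252} = 0$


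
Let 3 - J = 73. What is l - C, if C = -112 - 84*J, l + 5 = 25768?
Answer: 19995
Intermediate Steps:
l = 25763 (l = -5 + 25768 = 25763)
J = -70 (J = 3 - 1*73 = 3 - 73 = -70)
C = 5768 (C = -112 - 84*(-70) = -112 + 5880 = 5768)
l - C = 25763 - 1*5768 = 25763 - 5768 = 19995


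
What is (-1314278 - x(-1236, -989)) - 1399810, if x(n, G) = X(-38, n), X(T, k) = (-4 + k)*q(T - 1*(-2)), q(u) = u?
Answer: -2758728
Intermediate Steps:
X(T, k) = (-4 + k)*(2 + T) (X(T, k) = (-4 + k)*(T - 1*(-2)) = (-4 + k)*(T + 2) = (-4 + k)*(2 + T))
x(n, G) = 144 - 36*n (x(n, G) = (-4 + n)*(2 - 38) = (-4 + n)*(-36) = 144 - 36*n)
(-1314278 - x(-1236, -989)) - 1399810 = (-1314278 - (144 - 36*(-1236))) - 1399810 = (-1314278 - (144 + 44496)) - 1399810 = (-1314278 - 1*44640) - 1399810 = (-1314278 - 44640) - 1399810 = -1358918 - 1399810 = -2758728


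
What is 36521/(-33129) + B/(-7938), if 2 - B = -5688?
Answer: -328126/180369 ≈ -1.8192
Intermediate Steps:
B = 5690 (B = 2 - 1*(-5688) = 2 + 5688 = 5690)
36521/(-33129) + B/(-7938) = 36521/(-33129) + 5690/(-7938) = 36521*(-1/33129) + 5690*(-1/7938) = -36521/33129 - 2845/3969 = -328126/180369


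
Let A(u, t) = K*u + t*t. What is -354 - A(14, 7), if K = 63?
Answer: -1285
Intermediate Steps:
A(u, t) = t² + 63*u (A(u, t) = 63*u + t*t = 63*u + t² = t² + 63*u)
-354 - A(14, 7) = -354 - (7² + 63*14) = -354 - (49 + 882) = -354 - 1*931 = -354 - 931 = -1285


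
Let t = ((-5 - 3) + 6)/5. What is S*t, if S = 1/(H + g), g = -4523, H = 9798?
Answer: -2/26375 ≈ -7.5829e-5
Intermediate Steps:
t = -2/5 (t = (-8 + 6)*(1/5) = -2*1/5 = -2/5 ≈ -0.40000)
S = 1/5275 (S = 1/(9798 - 4523) = 1/5275 ≈ 0.00018957)
S*t = (1/5275)*(-2/5) = -2/26375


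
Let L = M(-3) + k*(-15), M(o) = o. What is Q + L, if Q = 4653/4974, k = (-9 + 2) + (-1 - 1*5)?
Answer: 319887/1658 ≈ 192.94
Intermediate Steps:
k = -13 (k = -7 + (-1 - 5) = -7 - 6 = -13)
Q = 1551/1658 (Q = 4653*(1/4974) = 1551/1658 ≈ 0.93546)
L = 192 (L = -3 - 13*(-15) = -3 + 195 = 192)
Q + L = 1551/1658 + 192 = 319887/1658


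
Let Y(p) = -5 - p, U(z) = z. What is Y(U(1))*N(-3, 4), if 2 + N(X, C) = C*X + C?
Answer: 60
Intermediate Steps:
N(X, C) = -2 + C + C*X (N(X, C) = -2 + (C*X + C) = -2 + (C + C*X) = -2 + C + C*X)
Y(U(1))*N(-3, 4) = (-5 - 1*1)*(-2 + 4 + 4*(-3)) = (-5 - 1)*(-2 + 4 - 12) = -6*(-10) = 60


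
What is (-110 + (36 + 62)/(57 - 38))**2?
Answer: 3968064/361 ≈ 10992.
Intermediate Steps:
(-110 + (36 + 62)/(57 - 38))**2 = (-110 + 98/19)**2 = (-1992/19)**2 = 3968064/361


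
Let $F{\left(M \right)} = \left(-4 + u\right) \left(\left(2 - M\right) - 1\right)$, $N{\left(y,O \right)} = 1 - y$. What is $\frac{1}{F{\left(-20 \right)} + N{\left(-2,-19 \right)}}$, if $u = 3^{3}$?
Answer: $\frac{1}{486} \approx 0.0020576$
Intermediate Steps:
$u = 27$
$F{\left(M \right)} = 23 - 23 M$ ($F{\left(M \right)} = \left(-4 + 27\right) \left(\left(2 - M\right) - 1\right) = 23 \left(1 - M\right) = 23 - 23 M$)
$\frac{1}{F{\left(-20 \right)} + N{\left(-2,-19 \right)}} = \frac{1}{\left(23 - -460\right) + \left(1 - -2\right)} = \frac{1}{\left(23 + 460\right) + \left(1 + 2\right)} = \frac{1}{483 + 3} = \frac{1}{486}$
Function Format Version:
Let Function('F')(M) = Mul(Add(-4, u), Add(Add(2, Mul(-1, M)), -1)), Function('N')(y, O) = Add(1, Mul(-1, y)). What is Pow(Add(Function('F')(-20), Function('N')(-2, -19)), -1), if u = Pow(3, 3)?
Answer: Rational(1, 486) ≈ 0.0020576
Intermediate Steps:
u = 27
Function('F')(M) = Add(23, Mul(-23, M)) (Function('F')(M) = Mul(Add(-4, 27), Add(Add(2, Mul(-1, M)), -1)) = Mul(23, Add(1, Mul(-1, M))) = Add(23, Mul(-23, M)))
Pow(Add(Function('F')(-20), Function('N')(-2, -19)), -1) = Pow(Add(Add(23, Mul(-23, -20)), Add(1, Mul(-1, -2))), -1) = Pow(Add(Add(23, 460), Add(1, 2)), -1) = Pow(Add(483, 3), -1) = Pow(486, -1) = Rational(1, 486)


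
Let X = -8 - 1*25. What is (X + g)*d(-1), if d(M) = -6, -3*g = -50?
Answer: 98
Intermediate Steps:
g = 50/3 (g = -⅓*(-50) = 50/3 ≈ 16.667)
X = -33 (X = -8 - 25 = -33)
(X + g)*d(-1) = (-33 + 50/3)*(-6) = -49/3*(-6) = 98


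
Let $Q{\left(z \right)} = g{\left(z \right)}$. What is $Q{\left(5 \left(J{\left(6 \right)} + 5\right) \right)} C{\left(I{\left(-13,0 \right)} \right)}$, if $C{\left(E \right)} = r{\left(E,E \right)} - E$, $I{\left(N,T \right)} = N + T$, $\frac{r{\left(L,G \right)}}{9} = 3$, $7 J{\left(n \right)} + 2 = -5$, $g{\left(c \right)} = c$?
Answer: $800$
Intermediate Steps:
$J{\left(n \right)} = -1$ ($J{\left(n \right)} = - \frac{2}{7} + \frac{1}{7} \left(-5\right) = - \frac{2}{7} - \frac{5}{7} = -1$)
$r{\left(L,G \right)} = 27$ ($r{\left(L,G \right)} = 9 \cdot 3 = 27$)
$C{\left(E \right)} = 27 - E$
$Q{\left(z \right)} = z$
$Q{\left(5 \left(J{\left(6 \right)} + 5\right) \right)} C{\left(I{\left(-13,0 \right)} \right)} = 5 \left(-1 + 5\right) \left(27 - \left(-13 + 0\right)\right) = 5 \cdot 4 \left(27 - -13\right) = 20 \left(27 + 13\right) = 20 \cdot 40 = 800$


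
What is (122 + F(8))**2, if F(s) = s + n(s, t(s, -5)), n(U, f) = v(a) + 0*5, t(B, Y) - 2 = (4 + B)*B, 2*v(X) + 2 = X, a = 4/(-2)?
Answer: 16384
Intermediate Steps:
a = -2 (a = 4*(-1/2) = -2)
v(X) = -1 + X/2
t(B, Y) = 2 + B*(4 + B) (t(B, Y) = 2 + (4 + B)*B = 2 + B*(4 + B))
n(U, f) = -2 (n(U, f) = (-1 + (1/2)*(-2)) + 0*5 = (-1 - 1) + 0 = -2 + 0 = -2)
F(s) = -2 + s (F(s) = s - 2 = -2 + s)
(122 + F(8))**2 = (122 + (-2 + 8))**2 = (122 + 6)**2 = 128**2 = 16384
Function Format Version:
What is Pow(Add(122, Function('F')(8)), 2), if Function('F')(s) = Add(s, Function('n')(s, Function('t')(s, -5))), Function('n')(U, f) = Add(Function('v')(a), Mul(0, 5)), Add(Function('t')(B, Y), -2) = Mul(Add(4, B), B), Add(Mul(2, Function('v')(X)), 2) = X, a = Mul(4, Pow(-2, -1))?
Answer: 16384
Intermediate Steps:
a = -2 (a = Mul(4, Rational(-1, 2)) = -2)
Function('v')(X) = Add(-1, Mul(Rational(1, 2), X))
Function('t')(B, Y) = Add(2, Mul(B, Add(4, B))) (Function('t')(B, Y) = Add(2, Mul(Add(4, B), B)) = Add(2, Mul(B, Add(4, B))))
Function('n')(U, f) = -2 (Function('n')(U, f) = Add(Add(-1, Mul(Rational(1, 2), -2)), Mul(0, 5)) = Add(Add(-1, -1), 0) = Add(-2, 0) = -2)
Function('F')(s) = Add(-2, s) (Function('F')(s) = Add(s, -2) = Add(-2, s))
Pow(Add(122, Function('F')(8)), 2) = Pow(Add(122, Add(-2, 8)), 2) = Pow(Add(122, 6), 2) = Pow(128, 2) = 16384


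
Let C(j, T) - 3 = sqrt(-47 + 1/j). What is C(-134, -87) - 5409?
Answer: -5406 + I*sqrt(844066)/134 ≈ -5406.0 + 6.8562*I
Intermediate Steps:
C(j, T) = 3 + sqrt(-47 + 1/j)
C(-134, -87) - 5409 = (3 + sqrt(-47 + 1/(-134))) - 5409 = (3 + sqrt(-47 - 1/134)) - 5409 = (3 + sqrt(-6299/134)) - 5409 = (3 + I*sqrt(844066)/134) - 5409 = -5406 + I*sqrt(844066)/134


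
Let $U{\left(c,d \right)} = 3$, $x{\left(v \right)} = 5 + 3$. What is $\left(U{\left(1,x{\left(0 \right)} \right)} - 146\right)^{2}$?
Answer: $20449$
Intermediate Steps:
$x{\left(v \right)} = 8$
$\left(U{\left(1,x{\left(0 \right)} \right)} - 146\right)^{2} = \left(3 - 146\right)^{2} = \left(-143\right)^{2} = 20449$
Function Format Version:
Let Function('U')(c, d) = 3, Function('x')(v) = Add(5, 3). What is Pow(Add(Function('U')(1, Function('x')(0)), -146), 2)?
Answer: 20449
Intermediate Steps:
Function('x')(v) = 8
Pow(Add(Function('U')(1, Function('x')(0)), -146), 2) = Pow(Add(3, -146), 2) = Pow(-143, 2) = 20449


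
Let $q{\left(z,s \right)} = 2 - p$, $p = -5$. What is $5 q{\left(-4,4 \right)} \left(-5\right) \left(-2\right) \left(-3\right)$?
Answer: $-1050$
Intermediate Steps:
$q{\left(z,s \right)} = 7$ ($q{\left(z,s \right)} = 2 - -5 = 2 + 5 = 7$)
$5 q{\left(-4,4 \right)} \left(-5\right) \left(-2\right) \left(-3\right) = 5 \cdot 7 \left(-5\right) \left(-2\right) \left(-3\right) = 35 \cdot 10 \left(-3\right) = 35 \left(-30\right) = -1050$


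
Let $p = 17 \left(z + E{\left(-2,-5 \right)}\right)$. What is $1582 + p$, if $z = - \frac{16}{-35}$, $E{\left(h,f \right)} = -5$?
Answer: $\frac{52667}{35} \approx 1504.8$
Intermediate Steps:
$z = \frac{16}{35}$ ($z = \left(-16\right) \left(- \frac{1}{35}\right) = \frac{16}{35} \approx 0.45714$)
$p = - \frac{2703}{35}$ ($p = 17 \left(\frac{16}{35} - 5\right) = 17 \left(- \frac{159}{35}\right) = - \frac{2703}{35} \approx -77.229$)
$1582 + p = 1582 - \frac{2703}{35} = \frac{52667}{35}$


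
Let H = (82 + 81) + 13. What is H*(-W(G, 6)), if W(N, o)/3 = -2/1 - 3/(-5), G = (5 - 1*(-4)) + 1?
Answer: 3696/5 ≈ 739.20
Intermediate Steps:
G = 10 (G = (5 + 4) + 1 = 9 + 1 = 10)
W(N, o) = -21/5 (W(N, o) = 3*(-2/1 - 3/(-5)) = 3*(-2*1 - 3*(-⅕)) = 3*(-2 + ⅗) = 3*(-7/5) = -21/5)
H = 176 (H = 163 + 13 = 176)
H*(-W(G, 6)) = 176*(-1*(-21/5)) = 176*(21/5) = 3696/5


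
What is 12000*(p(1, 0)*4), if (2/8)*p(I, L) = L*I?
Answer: 0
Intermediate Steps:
p(I, L) = 4*I*L (p(I, L) = 4*(L*I) = 4*(I*L) = 4*I*L)
12000*(p(1, 0)*4) = 12000*((4*1*0)*4) = 12000*(0*4) = 12000*0 = 0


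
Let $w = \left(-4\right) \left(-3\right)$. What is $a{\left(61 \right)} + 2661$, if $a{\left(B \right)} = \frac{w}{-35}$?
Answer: $\frac{93123}{35} \approx 2660.7$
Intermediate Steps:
$w = 12$
$a{\left(B \right)} = - \frac{12}{35}$ ($a{\left(B \right)} = \frac{12}{-35} = 12 \left(- \frac{1}{35}\right) = - \frac{12}{35}$)
$a{\left(61 \right)} + 2661 = - \frac{12}{35} + 2661 = \frac{93123}{35}$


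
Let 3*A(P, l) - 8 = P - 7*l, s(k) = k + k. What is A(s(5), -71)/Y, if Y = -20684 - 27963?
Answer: -515/145941 ≈ -0.0035288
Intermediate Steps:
s(k) = 2*k
A(P, l) = 8/3 - 7*l/3 + P/3 (A(P, l) = 8/3 + (P - 7*l)/3 = 8/3 + (-7*l/3 + P/3) = 8/3 - 7*l/3 + P/3)
Y = -48647
A(s(5), -71)/Y = (8/3 - 7/3*(-71) + (2*5)/3)/(-48647) = (8/3 + 497/3 + (⅓)*10)*(-1/48647) = (8/3 + 497/3 + 10/3)*(-1/48647) = (515/3)*(-1/48647) = -515/145941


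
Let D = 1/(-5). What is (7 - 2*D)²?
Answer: 1369/25 ≈ 54.760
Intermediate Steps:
D = -⅕ ≈ -0.20000
(7 - 2*D)² = (7 - 2*(-⅕))² = (7 + ⅖)² = (37/5)² = 1369/25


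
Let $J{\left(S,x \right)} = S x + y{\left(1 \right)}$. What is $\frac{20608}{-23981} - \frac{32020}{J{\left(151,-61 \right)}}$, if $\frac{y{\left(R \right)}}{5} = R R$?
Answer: $\frac{289077186}{110384543} \approx 2.6188$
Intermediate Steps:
$y{\left(R \right)} = 5 R^{2}$ ($y{\left(R \right)} = 5 R R = 5 R^{2}$)
$J{\left(S,x \right)} = 5 + S x$ ($J{\left(S,x \right)} = S x + 5 \cdot 1^{2} = S x + 5 \cdot 1 = S x + 5 = 5 + S x$)
$\frac{20608}{-23981} - \frac{32020}{J{\left(151,-61 \right)}} = \frac{20608}{-23981} - \frac{32020}{5 + 151 \left(-61\right)} = 20608 \left(- \frac{1}{23981}\right) - \frac{32020}{5 - 9211} = - \frac{20608}{23981} - \frac{32020}{-9206} = - \frac{20608}{23981} - - \frac{16010}{4603} = - \frac{20608}{23981} + \frac{16010}{4603} = \frac{289077186}{110384543}$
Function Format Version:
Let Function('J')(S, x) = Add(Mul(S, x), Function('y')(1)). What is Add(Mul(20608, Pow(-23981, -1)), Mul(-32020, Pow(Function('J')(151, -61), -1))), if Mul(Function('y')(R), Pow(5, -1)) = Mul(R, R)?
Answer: Rational(289077186, 110384543) ≈ 2.6188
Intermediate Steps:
Function('y')(R) = Mul(5, Pow(R, 2)) (Function('y')(R) = Mul(5, Mul(R, R)) = Mul(5, Pow(R, 2)))
Function('J')(S, x) = Add(5, Mul(S, x)) (Function('J')(S, x) = Add(Mul(S, x), Mul(5, Pow(1, 2))) = Add(Mul(S, x), Mul(5, 1)) = Add(Mul(S, x), 5) = Add(5, Mul(S, x)))
Add(Mul(20608, Pow(-23981, -1)), Mul(-32020, Pow(Function('J')(151, -61), -1))) = Add(Mul(20608, Pow(-23981, -1)), Mul(-32020, Pow(Add(5, Mul(151, -61)), -1))) = Add(Mul(20608, Rational(-1, 23981)), Mul(-32020, Pow(Add(5, -9211), -1))) = Add(Rational(-20608, 23981), Mul(-32020, Pow(-9206, -1))) = Add(Rational(-20608, 23981), Mul(-32020, Rational(-1, 9206))) = Add(Rational(-20608, 23981), Rational(16010, 4603)) = Rational(289077186, 110384543)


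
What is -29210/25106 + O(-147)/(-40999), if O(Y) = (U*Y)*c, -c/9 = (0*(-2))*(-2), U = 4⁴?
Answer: -14605/12553 ≈ -1.1635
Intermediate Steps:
U = 256
c = 0 (c = -9*0*(-2)*(-2) = -0*(-2) = -9*0 = 0)
O(Y) = 0 (O(Y) = (256*Y)*0 = 0)
-29210/25106 + O(-147)/(-40999) = -29210/25106 + 0/(-40999) = -29210*1/25106 + 0*(-1/40999) = -14605/12553 + 0 = -14605/12553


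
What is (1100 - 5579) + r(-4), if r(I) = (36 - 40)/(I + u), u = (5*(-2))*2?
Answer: -26873/6 ≈ -4478.8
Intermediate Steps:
u = -20 (u = -10*2 = -20)
r(I) = -4/(-20 + I) (r(I) = (36 - 40)/(I - 20) = -4/(-20 + I))
(1100 - 5579) + r(-4) = (1100 - 5579) - 4/(-20 - 4) = -4479 - 4/(-24) = -4479 - 4*(-1/24) = -4479 + 1/6 = -26873/6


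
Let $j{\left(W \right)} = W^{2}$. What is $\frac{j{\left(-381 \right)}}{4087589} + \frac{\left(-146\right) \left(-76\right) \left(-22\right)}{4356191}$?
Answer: $- \frac{365480484217}{17806318413499} \approx -0.020525$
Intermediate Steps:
$\frac{j{\left(-381 \right)}}{4087589} + \frac{\left(-146\right) \left(-76\right) \left(-22\right)}{4356191} = \frac{\left(-381\right)^{2}}{4087589} + \frac{\left(-146\right) \left(-76\right) \left(-22\right)}{4356191} = 145161 \cdot \frac{1}{4087589} + 11096 \left(-22\right) \frac{1}{4356191} = \frac{145161}{4087589} - \frac{244112}{4356191} = - \frac{365480484217}{17806318413499}$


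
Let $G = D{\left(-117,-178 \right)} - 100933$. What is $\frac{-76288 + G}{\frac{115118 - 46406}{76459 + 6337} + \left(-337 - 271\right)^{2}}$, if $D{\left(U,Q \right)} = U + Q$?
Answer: $- \frac{262457406}{546549451} \approx -0.48021$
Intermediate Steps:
$D{\left(U,Q \right)} = Q + U$
$G = -101228$ ($G = \left(-178 - 117\right) - 100933 = -295 - 100933 = -101228$)
$\frac{-76288 + G}{\frac{115118 - 46406}{76459 + 6337} + \left(-337 - 271\right)^{2}} = \frac{-76288 - 101228}{\frac{115118 - 46406}{76459 + 6337} + \left(-337 - 271\right)^{2}} = - \frac{177516}{\frac{115118 - 46406}{82796} + \left(-608\right)^{2}} = - \frac{177516}{\left(115118 - 46406\right) \frac{1}{82796} + 369664} = - \frac{177516}{68712 \cdot \frac{1}{82796} + 369664} = - \frac{177516}{\frac{2454}{2957} + 369664} = - \frac{177516}{\frac{1093098902}{2957}} = \left(-177516\right) \frac{2957}{1093098902} = - \frac{262457406}{546549451}$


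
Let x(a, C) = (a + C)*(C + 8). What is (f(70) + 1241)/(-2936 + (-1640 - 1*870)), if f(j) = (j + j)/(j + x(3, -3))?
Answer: -1243/5446 ≈ -0.22824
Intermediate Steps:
x(a, C) = (8 + C)*(C + a) (x(a, C) = (C + a)*(8 + C) = (8 + C)*(C + a))
f(j) = 2 (f(j) = (j + j)/(j + ((-3)**2 + 8*(-3) + 8*3 - 3*3)) = (2*j)/(j + (9 - 24 + 24 - 9)) = (2*j)/(j + 0) = (2*j)/j = 2)
(f(70) + 1241)/(-2936 + (-1640 - 1*870)) = (2 + 1241)/(-2936 + (-1640 - 1*870)) = 1243/(-2936 + (-1640 - 870)) = 1243/(-2936 - 2510) = 1243/(-5446) = 1243*(-1/5446) = -1243/5446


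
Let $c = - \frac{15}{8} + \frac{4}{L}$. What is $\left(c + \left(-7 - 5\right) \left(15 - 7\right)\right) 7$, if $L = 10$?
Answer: $- \frac{27293}{40} \approx -682.33$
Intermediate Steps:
$c = - \frac{59}{40}$ ($c = - \frac{15}{8} + \frac{4}{10} = \left(-15\right) \frac{1}{8} + 4 \cdot \frac{1}{10} = - \frac{15}{8} + \frac{2}{5} = - \frac{59}{40} \approx -1.475$)
$\left(c + \left(-7 - 5\right) \left(15 - 7\right)\right) 7 = \left(- \frac{59}{40} + \left(-7 - 5\right) \left(15 - 7\right)\right) 7 = \left(- \frac{59}{40} - 96\right) 7 = \left(- \frac{3899}{40}\right) 7 = - \frac{27293}{40}$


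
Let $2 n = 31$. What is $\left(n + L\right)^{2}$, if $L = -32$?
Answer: $\frac{1089}{4} \approx 272.25$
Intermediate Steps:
$n = \frac{31}{2}$ ($n = \frac{1}{2} \cdot 31 = \frac{31}{2} \approx 15.5$)
$\left(n + L\right)^{2} = \left(\frac{31}{2} - 32\right)^{2} = \left(- \frac{33}{2}\right)^{2} = \frac{1089}{4}$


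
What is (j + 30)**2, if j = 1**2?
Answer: 961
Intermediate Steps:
j = 1
(j + 30)**2 = (1 + 30)**2 = 31**2 = 961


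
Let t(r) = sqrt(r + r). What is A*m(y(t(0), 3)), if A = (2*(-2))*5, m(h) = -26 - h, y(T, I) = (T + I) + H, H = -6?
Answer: 460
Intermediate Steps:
t(r) = sqrt(2)*sqrt(r) (t(r) = sqrt(2*r) = sqrt(2)*sqrt(r))
y(T, I) = -6 + I + T (y(T, I) = (T + I) - 6 = (I + T) - 6 = -6 + I + T)
A = -20 (A = -4*5 = -20)
A*m(y(t(0), 3)) = -20*(-26 - (-6 + 3 + sqrt(2)*sqrt(0))) = -20*(-26 - (-6 + 3 + sqrt(2)*0)) = -20*(-26 - (-6 + 3 + 0)) = -20*(-26 - 1*(-3)) = -20*(-26 + 3) = -20*(-23) = 460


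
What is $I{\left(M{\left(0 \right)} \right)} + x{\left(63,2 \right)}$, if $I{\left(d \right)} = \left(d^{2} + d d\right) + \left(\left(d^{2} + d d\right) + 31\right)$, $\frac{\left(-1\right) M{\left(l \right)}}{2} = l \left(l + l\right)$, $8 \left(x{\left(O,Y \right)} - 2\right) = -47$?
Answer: $\frac{217}{8} \approx 27.125$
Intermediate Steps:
$x{\left(O,Y \right)} = - \frac{31}{8}$ ($x{\left(O,Y \right)} = 2 + \frac{1}{8} \left(-47\right) = 2 - \frac{47}{8} = - \frac{31}{8}$)
$M{\left(l \right)} = - 4 l^{2}$ ($M{\left(l \right)} = - 2 l \left(l + l\right) = - 2 l 2 l = - 2 \cdot 2 l^{2} = - 4 l^{2}$)
$I{\left(d \right)} = 31 + 4 d^{2}$ ($I{\left(d \right)} = \left(d^{2} + d^{2}\right) + \left(\left(d^{2} + d^{2}\right) + 31\right) = 2 d^{2} + \left(2 d^{2} + 31\right) = 2 d^{2} + \left(31 + 2 d^{2}\right) = 31 + 4 d^{2}$)
$I{\left(M{\left(0 \right)} \right)} + x{\left(63,2 \right)} = \left(31 + 4 \left(- 4 \cdot 0^{2}\right)^{2}\right) - \frac{31}{8} = \left(31 + 4 \left(\left(-4\right) 0\right)^{2}\right) - \frac{31}{8} = \left(31 + 4 \cdot 0^{2}\right) - \frac{31}{8} = \left(31 + 4 \cdot 0\right) - \frac{31}{8} = \left(31 + 0\right) - \frac{31}{8} = 31 - \frac{31}{8} = \frac{217}{8}$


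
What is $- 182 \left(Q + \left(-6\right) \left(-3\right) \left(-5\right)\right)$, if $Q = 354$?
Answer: $-48048$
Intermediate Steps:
$- 182 \left(Q + \left(-6\right) \left(-3\right) \left(-5\right)\right) = - 182 \left(354 + \left(-6\right) \left(-3\right) \left(-5\right)\right) = - 182 \left(354 + 18 \left(-5\right)\right) = - 182 \left(354 - 90\right) = \left(-182\right) 264 = -48048$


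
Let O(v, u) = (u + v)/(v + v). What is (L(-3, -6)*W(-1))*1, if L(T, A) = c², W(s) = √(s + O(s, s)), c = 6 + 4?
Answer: 0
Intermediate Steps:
c = 10
O(v, u) = (u + v)/(2*v) (O(v, u) = (u + v)/((2*v)) = (u + v)*(1/(2*v)) = (u + v)/(2*v))
W(s) = √(1 + s) (W(s) = √(s + (s + s)/(2*s)) = √(s + (2*s)/(2*s)) = √(s + 1) = √(1 + s))
L(T, A) = 100 (L(T, A) = 10² = 100)
(L(-3, -6)*W(-1))*1 = (100*√(1 - 1))*1 = (100*√0)*1 = (100*0)*1 = 0*1 = 0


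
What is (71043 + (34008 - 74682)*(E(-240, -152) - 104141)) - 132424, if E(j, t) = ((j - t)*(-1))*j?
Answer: 5094804533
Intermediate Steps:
E(j, t) = j*(t - j) (E(j, t) = (t - j)*j = j*(t - j))
(71043 + (34008 - 74682)*(E(-240, -152) - 104141)) - 132424 = (71043 + (34008 - 74682)*(-240*(-152 - 1*(-240)) - 104141)) - 132424 = (71043 - 40674*(-240*(-152 + 240) - 104141)) - 132424 = (71043 - 40674*(-240*88 - 104141)) - 132424 = (71043 - 40674*(-21120 - 104141)) - 132424 = (71043 - 40674*(-125261)) - 132424 = (71043 + 5094865914) - 132424 = 5094936957 - 132424 = 5094804533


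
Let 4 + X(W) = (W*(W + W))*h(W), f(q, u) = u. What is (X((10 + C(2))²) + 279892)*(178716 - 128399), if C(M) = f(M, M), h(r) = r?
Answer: 314574638352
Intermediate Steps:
C(M) = M
X(W) = -4 + 2*W³ (X(W) = -4 + (W*(W + W))*W = -4 + (W*(2*W))*W = -4 + (2*W²)*W = -4 + 2*W³)
(X((10 + C(2))²) + 279892)*(178716 - 128399) = ((-4 + 2*((10 + 2)²)³) + 279892)*(178716 - 128399) = ((-4 + 2*(12²)³) + 279892)*50317 = ((-4 + 2*144³) + 279892)*50317 = ((-4 + 2*2985984) + 279892)*50317 = ((-4 + 5971968) + 279892)*50317 = (5971964 + 279892)*50317 = 6251856*50317 = 314574638352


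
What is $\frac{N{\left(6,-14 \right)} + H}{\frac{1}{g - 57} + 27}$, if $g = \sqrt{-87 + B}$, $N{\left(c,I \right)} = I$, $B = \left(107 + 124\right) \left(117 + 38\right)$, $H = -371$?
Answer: $- \frac{24109800}{1690927} + \frac{55 \sqrt{35718}}{3381854} \approx -14.255$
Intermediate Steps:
$B = 35805$ ($B = 231 \cdot 155 = 35805$)
$g = \sqrt{35718}$ ($g = \sqrt{-87 + 35805} = \sqrt{35718} \approx 188.99$)
$\frac{N{\left(6,-14 \right)} + H}{\frac{1}{g - 57} + 27} = \frac{-14 - 371}{\frac{1}{\sqrt{35718} - 57} + 27} = - \frac{385}{\frac{1}{-57 + \sqrt{35718}} + 27} = - \frac{385}{27 + \frac{1}{-57 + \sqrt{35718}}}$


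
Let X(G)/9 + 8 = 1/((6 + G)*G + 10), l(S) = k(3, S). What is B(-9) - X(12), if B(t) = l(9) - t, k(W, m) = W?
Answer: 18975/226 ≈ 83.960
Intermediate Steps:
l(S) = 3
X(G) = -72 + 9/(10 + G*(6 + G)) (X(G) = -72 + 9/((6 + G)*G + 10) = -72 + 9/(G*(6 + G) + 10) = -72 + 9/(10 + G*(6 + G)))
B(t) = 3 - t
B(-9) - X(12) = (3 - 1*(-9)) - 9*(-79 - 48*12 - 8*12²)/(10 + 12² + 6*12) = (3 + 9) - 9*(-79 - 576 - 8*144)/(10 + 144 + 72) = 12 - 9*(-79 - 576 - 1152)/226 = 12 - 9*(-1807)/226 = 12 - 1*(-16263/226) = 12 + 16263/226 = 18975/226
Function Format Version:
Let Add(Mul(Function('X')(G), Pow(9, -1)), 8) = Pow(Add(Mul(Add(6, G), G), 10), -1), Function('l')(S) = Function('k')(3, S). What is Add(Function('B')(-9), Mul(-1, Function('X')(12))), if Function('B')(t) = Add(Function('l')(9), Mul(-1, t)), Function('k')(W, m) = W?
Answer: Rational(18975, 226) ≈ 83.960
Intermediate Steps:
Function('l')(S) = 3
Function('X')(G) = Add(-72, Mul(9, Pow(Add(10, Mul(G, Add(6, G))), -1))) (Function('X')(G) = Add(-72, Mul(9, Pow(Add(Mul(Add(6, G), G), 10), -1))) = Add(-72, Mul(9, Pow(Add(Mul(G, Add(6, G)), 10), -1))) = Add(-72, Mul(9, Pow(Add(10, Mul(G, Add(6, G))), -1))))
Function('B')(t) = Add(3, Mul(-1, t))
Add(Function('B')(-9), Mul(-1, Function('X')(12))) = Add(Add(3, Mul(-1, -9)), Mul(-1, Mul(9, Pow(Add(10, Pow(12, 2), Mul(6, 12)), -1), Add(-79, Mul(-48, 12), Mul(-8, Pow(12, 2)))))) = Add(Add(3, 9), Mul(-1, Mul(9, Pow(Add(10, 144, 72), -1), Add(-79, -576, Mul(-8, 144))))) = Add(12, Mul(-1, Mul(9, Pow(226, -1), Add(-79, -576, -1152)))) = Add(12, Mul(-1, Mul(9, Rational(1, 226), -1807))) = Add(12, Mul(-1, Rational(-16263, 226))) = Add(12, Rational(16263, 226)) = Rational(18975, 226)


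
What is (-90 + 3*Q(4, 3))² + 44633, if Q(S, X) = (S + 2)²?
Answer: 44957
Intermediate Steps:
Q(S, X) = (2 + S)²
(-90 + 3*Q(4, 3))² + 44633 = (-90 + 3*(2 + 4)²)² + 44633 = (-90 + 3*6²)² + 44633 = (-90 + 3*36)² + 44633 = (-90 + 108)² + 44633 = 18² + 44633 = 324 + 44633 = 44957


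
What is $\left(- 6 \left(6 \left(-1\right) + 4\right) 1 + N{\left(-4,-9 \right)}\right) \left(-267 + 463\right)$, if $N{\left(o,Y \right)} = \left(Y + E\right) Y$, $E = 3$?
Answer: $12936$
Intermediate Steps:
$N{\left(o,Y \right)} = Y \left(3 + Y\right)$ ($N{\left(o,Y \right)} = \left(Y + 3\right) Y = \left(3 + Y\right) Y = Y \left(3 + Y\right)$)
$\left(- 6 \left(6 \left(-1\right) + 4\right) 1 + N{\left(-4,-9 \right)}\right) \left(-267 + 463\right) = \left(- 6 \left(6 \left(-1\right) + 4\right) 1 - 9 \left(3 - 9\right)\right) \left(-267 + 463\right) = \left(- 6 \left(-6 + 4\right) 1 - -54\right) 196 = \left(\left(-6\right) \left(-2\right) 1 + 54\right) 196 = \left(12 \cdot 1 + 54\right) 196 = \left(12 + 54\right) 196 = 66 \cdot 196 = 12936$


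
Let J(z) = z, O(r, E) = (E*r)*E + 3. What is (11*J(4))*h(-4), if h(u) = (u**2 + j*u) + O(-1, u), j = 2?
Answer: -220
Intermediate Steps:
O(r, E) = 3 + r*E**2 (O(r, E) = r*E**2 + 3 = 3 + r*E**2)
h(u) = 3 + 2*u (h(u) = (u**2 + 2*u) + (3 - u**2) = 3 + 2*u)
(11*J(4))*h(-4) = (11*4)*(3 + 2*(-4)) = 44*(3 - 8) = 44*(-5) = -220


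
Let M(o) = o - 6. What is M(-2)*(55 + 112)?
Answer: -1336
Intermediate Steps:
M(o) = -6 + o
M(-2)*(55 + 112) = (-6 - 2)*(55 + 112) = -8*167 = -1336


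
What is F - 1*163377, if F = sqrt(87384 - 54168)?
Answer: -163377 + 8*sqrt(519) ≈ -1.6319e+5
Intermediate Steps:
F = 8*sqrt(519) (F = sqrt(33216) = 8*sqrt(519) ≈ 182.25)
F - 1*163377 = 8*sqrt(519) - 1*163377 = 8*sqrt(519) - 163377 = -163377 + 8*sqrt(519)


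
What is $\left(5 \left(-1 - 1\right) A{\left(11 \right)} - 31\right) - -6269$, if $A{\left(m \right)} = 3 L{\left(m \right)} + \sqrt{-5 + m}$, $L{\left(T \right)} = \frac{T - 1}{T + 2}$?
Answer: $\frac{80794}{13} - 10 \sqrt{6} \approx 6190.4$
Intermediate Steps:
$L{\left(T \right)} = \frac{-1 + T}{2 + T}$
$A{\left(m \right)} = \sqrt{-5 + m} + \frac{3 \left(-1 + m\right)}{2 + m}$ ($A{\left(m \right)} = 3 \frac{-1 + m}{2 + m} + \sqrt{-5 + m} = \frac{3 \left(-1 + m\right)}{2 + m} + \sqrt{-5 + m} = \sqrt{-5 + m} + \frac{3 \left(-1 + m\right)}{2 + m}$)
$\left(5 \left(-1 - 1\right) A{\left(11 \right)} - 31\right) - -6269 = \left(5 \left(-1 - 1\right) \frac{-3 + 3 \cdot 11 + \sqrt{-5 + 11} \left(2 + 11\right)}{2 + 11} - 31\right) - -6269 = \left(5 \left(-2\right) \frac{-3 + 33 + \sqrt{6} \cdot 13}{13} - 31\right) + 6269 = \left(- 10 \frac{-3 + 33 + 13 \sqrt{6}}{13} - 31\right) + 6269 = \left(- 10 \frac{30 + 13 \sqrt{6}}{13} - 31\right) + 6269 = \left(- 10 \left(\frac{30}{13} + \sqrt{6}\right) - 31\right) + 6269 = \left(\left(- \frac{300}{13} - 10 \sqrt{6}\right) - 31\right) + 6269 = \left(- \frac{703}{13} - 10 \sqrt{6}\right) + 6269 = \frac{80794}{13} - 10 \sqrt{6}$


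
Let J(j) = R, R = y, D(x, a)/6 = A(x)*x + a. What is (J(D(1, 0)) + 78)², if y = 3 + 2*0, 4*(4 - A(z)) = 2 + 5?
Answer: 6561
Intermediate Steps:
A(z) = 9/4 (A(z) = 4 - (2 + 5)/4 = 4 - ¼*7 = 4 - 7/4 = 9/4)
D(x, a) = 6*a + 27*x/2 (D(x, a) = 6*(9*x/4 + a) = 6*(a + 9*x/4) = 6*a + 27*x/2)
y = 3 (y = 3 + 0 = 3)
R = 3
J(j) = 3
(J(D(1, 0)) + 78)² = (3 + 78)² = 81² = 6561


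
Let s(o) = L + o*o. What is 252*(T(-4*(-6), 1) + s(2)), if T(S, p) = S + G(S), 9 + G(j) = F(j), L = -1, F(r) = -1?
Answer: 4284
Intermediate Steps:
G(j) = -10 (G(j) = -9 - 1 = -10)
T(S, p) = -10 + S (T(S, p) = S - 10 = -10 + S)
s(o) = -1 + o² (s(o) = -1 + o*o = -1 + o²)
252*(T(-4*(-6), 1) + s(2)) = 252*((-10 - 4*(-6)) + (-1 + 2²)) = 252*((-10 + 24) + (-1 + 4)) = 252*(14 + 3) = 252*17 = 4284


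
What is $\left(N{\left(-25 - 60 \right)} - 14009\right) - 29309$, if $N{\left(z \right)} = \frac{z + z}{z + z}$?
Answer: $-43317$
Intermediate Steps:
$N{\left(z \right)} = 1$ ($N{\left(z \right)} = \frac{2 z}{2 z} = 2 z \frac{1}{2 z} = 1$)
$\left(N{\left(-25 - 60 \right)} - 14009\right) - 29309 = \left(1 - 14009\right) - 29309 = -14008 - 29309 = -43317$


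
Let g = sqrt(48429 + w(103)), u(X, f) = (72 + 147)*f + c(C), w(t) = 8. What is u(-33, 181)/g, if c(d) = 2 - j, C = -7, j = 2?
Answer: 39639*sqrt(48437)/48437 ≈ 180.11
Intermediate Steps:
c(d) = 0 (c(d) = 2 - 1*2 = 2 - 2 = 0)
u(X, f) = 219*f (u(X, f) = (72 + 147)*f + 0 = 219*f + 0 = 219*f)
g = sqrt(48437) (g = sqrt(48429 + 8) = sqrt(48437) ≈ 220.08)
u(-33, 181)/g = (219*181)/(sqrt(48437)) = 39639*(sqrt(48437)/48437) = 39639*sqrt(48437)/48437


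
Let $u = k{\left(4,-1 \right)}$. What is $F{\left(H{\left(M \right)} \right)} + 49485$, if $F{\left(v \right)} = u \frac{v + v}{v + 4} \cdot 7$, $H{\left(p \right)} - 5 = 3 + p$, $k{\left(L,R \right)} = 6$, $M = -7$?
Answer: $\frac{247509}{5} \approx 49502.0$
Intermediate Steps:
$H{\left(p \right)} = 8 + p$ ($H{\left(p \right)} = 5 + \left(3 + p\right) = 8 + p$)
$u = 6$
$F{\left(v \right)} = \frac{84 v}{4 + v}$ ($F{\left(v \right)} = 6 \frac{v + v}{v + 4} \cdot 7 = 6 \frac{2 v}{4 + v} 7 = \frac{12 v}{4 + v} 7 = \frac{84 v}{4 + v}$)
$F{\left(H{\left(M \right)} \right)} + 49485 = \frac{84 \left(8 - 7\right)}{4 + \left(8 - 7\right)} + 49485 = 84 \cdot 1 \frac{1}{4 + 1} + 49485 = 84 \cdot 1 \cdot \frac{1}{5} + 49485 = \frac{84}{5} + 49485 = \frac{247509}{5}$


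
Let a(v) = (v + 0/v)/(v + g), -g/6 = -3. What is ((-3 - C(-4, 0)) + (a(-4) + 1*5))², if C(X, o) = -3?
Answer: 1089/49 ≈ 22.224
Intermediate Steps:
g = 18 (g = -6*(-3) = 18)
a(v) = v/(18 + v) (a(v) = (v + 0/v)/(v + 18) = (v + 0)/(18 + v) = v/(18 + v))
((-3 - C(-4, 0)) + (a(-4) + 1*5))² = ((-3 - 1*(-3)) + (-4/(18 - 4) + 1*5))² = ((-3 + 3) + (-4/14 + 5))² = (0 + (-4*1/14 + 5))² = (0 + (-2/7 + 5))² = (0 + 33/7)² = (33/7)² = 1089/49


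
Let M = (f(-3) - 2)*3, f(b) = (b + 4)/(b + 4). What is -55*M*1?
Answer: 165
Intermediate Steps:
f(b) = 1 (f(b) = (4 + b)/(4 + b) = 1)
M = -3 (M = (1 - 2)*3 = -1*3 = -3)
-55*M*1 = -55*(-3)*1 = 165*1 = 165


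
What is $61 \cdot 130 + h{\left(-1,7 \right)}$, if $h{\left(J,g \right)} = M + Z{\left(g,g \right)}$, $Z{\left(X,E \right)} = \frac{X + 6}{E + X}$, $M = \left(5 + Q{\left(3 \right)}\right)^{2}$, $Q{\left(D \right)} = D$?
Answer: $\frac{111929}{14} \approx 7994.9$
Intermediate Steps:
$M = 64$ ($M = \left(5 + 3\right)^{2} = 8^{2} = 64$)
$Z{\left(X,E \right)} = \frac{6 + X}{E + X}$
$h{\left(J,g \right)} = 64 + \frac{6 + g}{2 g}$ ($h{\left(J,g \right)} = 64 + \frac{6 + g}{g + g} = 64 + \frac{6 + g}{2 g}$)
$61 \cdot 130 + h{\left(-1,7 \right)} = 61 \cdot 130 + \left(\frac{129}{2} + \frac{3}{7}\right) = 7930 + \left(\frac{129}{2} + 3 \cdot \frac{1}{7}\right) = 7930 + \left(\frac{129}{2} + \frac{3}{7}\right) = 7930 + \frac{909}{14} = \frac{111929}{14}$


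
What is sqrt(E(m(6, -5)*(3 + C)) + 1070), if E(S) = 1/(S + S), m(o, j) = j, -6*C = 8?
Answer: sqrt(106994)/10 ≈ 32.710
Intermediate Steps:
C = -4/3 (C = -1/6*8 = -4/3 ≈ -1.3333)
E(S) = 1/(2*S)
sqrt(E(m(6, -5)*(3 + C)) + 1070) = sqrt(1/(2*((-5*(3 - 4/3)))) + 1070) = sqrt(1/(2*((-5*5/3))) + 1070) = sqrt(1/(2*(-25/3)) + 1070) = sqrt((1/2)*(-3/25) + 1070) = sqrt(-3/50 + 1070) = sqrt(53497/50) = sqrt(106994)/10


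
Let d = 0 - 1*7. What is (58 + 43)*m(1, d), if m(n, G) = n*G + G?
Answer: -1414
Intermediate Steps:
d = -7 (d = 0 - 7 = -7)
m(n, G) = G + G*n (m(n, G) = G*n + G = G + G*n)
(58 + 43)*m(1, d) = (58 + 43)*(-7*(1 + 1)) = 101*(-7*2) = 101*(-14) = -1414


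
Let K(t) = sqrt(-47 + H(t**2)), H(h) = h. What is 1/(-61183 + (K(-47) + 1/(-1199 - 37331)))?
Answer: -90829889583230/5557241927107476281 - 1484560900*sqrt(2162)/5557241927107476281 ≈ -1.6357e-5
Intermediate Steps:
K(t) = sqrt(-47 + t**2)
1/(-61183 + (K(-47) + 1/(-1199 - 37331))) = 1/(-61183 + (sqrt(-47 + (-47)**2) + 1/(-1199 - 37331))) = 1/(-61183 + (sqrt(-47 + 2209) + 1/(-38530))) = 1/(-61183 + (sqrt(2162) - 1/38530)) = 1/(-61183 + (-1/38530 + sqrt(2162))) = 1/(-2357380991/38530 + sqrt(2162))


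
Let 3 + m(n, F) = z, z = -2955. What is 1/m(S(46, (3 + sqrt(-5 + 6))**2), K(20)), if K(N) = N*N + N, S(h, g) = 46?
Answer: -1/2958 ≈ -0.00033807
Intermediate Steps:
K(N) = N + N**2 (K(N) = N**2 + N = N + N**2)
m(n, F) = -2958 (m(n, F) = -3 - 2955 = -2958)
1/m(S(46, (3 + sqrt(-5 + 6))**2), K(20)) = 1/(-2958) = -1/2958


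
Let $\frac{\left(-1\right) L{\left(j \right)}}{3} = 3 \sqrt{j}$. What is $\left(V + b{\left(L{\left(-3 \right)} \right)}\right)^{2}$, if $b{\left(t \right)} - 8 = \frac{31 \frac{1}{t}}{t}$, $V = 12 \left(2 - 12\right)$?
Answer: $\frac{742399009}{59049} \approx 12573.0$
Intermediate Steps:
$V = -120$ ($V = 12 \left(-10\right) = -120$)
$L{\left(j \right)} = - 9 \sqrt{j}$ ($L{\left(j \right)} = - 3 \cdot 3 \sqrt{j} = - 9 \sqrt{j}$)
$b{\left(t \right)} = 8 + \frac{31}{t^{2}}$ ($b{\left(t \right)} = 8 + \frac{31 \frac{1}{t}}{t} = 8 + \frac{31}{t^{2}}$)
$\left(V + b{\left(L{\left(-3 \right)} \right)}\right)^{2} = \left(-120 + \left(8 + \frac{31}{-243}\right)\right)^{2} = \left(-120 + \left(8 + 31 \left(- \frac{1}{243}\right)\right)\right)^{2} = \left(-120 + \left(8 - \frac{31}{243}\right)\right)^{2} = \left(-120 + \frac{1913}{243}\right)^{2} = \left(- \frac{27247}{243}\right)^{2} = \frac{742399009}{59049}$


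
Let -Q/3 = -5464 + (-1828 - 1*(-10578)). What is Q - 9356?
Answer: -19214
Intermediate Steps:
Q = -9858 (Q = -3*(-5464 + (-1828 - 1*(-10578))) = -3*(-5464 + (-1828 + 10578)) = -3*(-5464 + 8750) = -3*3286 = -9858)
Q - 9356 = -9858 - 9356 = -19214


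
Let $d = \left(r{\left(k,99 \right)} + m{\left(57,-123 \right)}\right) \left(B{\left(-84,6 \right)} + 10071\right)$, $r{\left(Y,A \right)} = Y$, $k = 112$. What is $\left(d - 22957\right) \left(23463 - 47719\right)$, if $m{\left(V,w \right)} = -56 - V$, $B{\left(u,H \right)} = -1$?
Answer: $801102912$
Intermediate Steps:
$d = -10070$ ($d = \left(112 - 113\right) \left(-1 + 10071\right) = \left(112 - 113\right) 10070 = \left(-1\right) 10070 = -10070$)
$\left(d - 22957\right) \left(23463 - 47719\right) = \left(-10070 - 22957\right) \left(23463 - 47719\right) = \left(-33027\right) \left(-24256\right) = 801102912$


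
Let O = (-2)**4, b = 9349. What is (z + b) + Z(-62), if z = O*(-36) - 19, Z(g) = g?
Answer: 8692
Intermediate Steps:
O = 16
z = -595 (z = 16*(-36) - 19 = -576 - 19 = -595)
(z + b) + Z(-62) = (-595 + 9349) - 62 = 8754 - 62 = 8692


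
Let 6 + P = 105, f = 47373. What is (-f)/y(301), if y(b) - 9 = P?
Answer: -15791/36 ≈ -438.64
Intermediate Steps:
P = 99 (P = -6 + 105 = 99)
y(b) = 108 (y(b) = 9 + 99 = 108)
(-f)/y(301) = -1*47373/108 = -47373*1/108 = -15791/36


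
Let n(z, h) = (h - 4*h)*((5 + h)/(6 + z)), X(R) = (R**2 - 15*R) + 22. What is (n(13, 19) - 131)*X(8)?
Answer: 6902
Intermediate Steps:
X(R) = 22 + R**2 - 15*R
n(z, h) = -3*h*(5 + h)/(6 + z) (n(z, h) = (-3*h)*((5 + h)/(6 + z)) = -3*h*(5 + h)/(6 + z))
(n(13, 19) - 131)*X(8) = (-3*19*(5 + 19)/(6 + 13) - 131)*(22 + 8**2 - 15*8) = (-3*19*24/19 - 131)*(22 + 64 - 120) = (-3*19*1/19*24 - 131)*(-34) = (-72 - 131)*(-34) = -203*(-34) = 6902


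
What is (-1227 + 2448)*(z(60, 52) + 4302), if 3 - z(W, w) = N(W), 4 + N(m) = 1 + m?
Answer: 5186808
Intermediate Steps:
N(m) = -3 + m (N(m) = -4 + (1 + m) = -3 + m)
z(W, w) = 6 - W (z(W, w) = 3 - (-3 + W) = 3 + (3 - W) = 6 - W)
(-1227 + 2448)*(z(60, 52) + 4302) = (-1227 + 2448)*((6 - 1*60) + 4302) = 1221*((6 - 60) + 4302) = 1221*(-54 + 4302) = 1221*4248 = 5186808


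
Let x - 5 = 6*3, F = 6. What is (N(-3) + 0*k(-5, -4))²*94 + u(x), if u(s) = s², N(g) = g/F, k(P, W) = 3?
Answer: 1105/2 ≈ 552.50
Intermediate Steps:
N(g) = g/6
x = 23 (x = 5 + 6*3 = 5 + 18 = 23)
(N(-3) + 0*k(-5, -4))²*94 + u(x) = ((⅙)*(-3) + 0*3)²*94 + 23² = (-½ + 0)²*94 + 529 = (-½)²*94 + 529 = (¼)*94 + 529 = 47/2 + 529 = 1105/2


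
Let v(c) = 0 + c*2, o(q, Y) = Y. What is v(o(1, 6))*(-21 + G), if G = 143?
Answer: 1464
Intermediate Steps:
v(c) = 2*c (v(c) = 0 + 2*c = 2*c)
v(o(1, 6))*(-21 + G) = (2*6)*(-21 + 143) = 12*122 = 1464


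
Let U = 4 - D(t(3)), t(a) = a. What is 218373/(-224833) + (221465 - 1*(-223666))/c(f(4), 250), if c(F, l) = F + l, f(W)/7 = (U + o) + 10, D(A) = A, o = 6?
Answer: 11111062054/9218153 ≈ 1205.3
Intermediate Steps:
U = 1 (U = 4 - 1*3 = 4 - 3 = 1)
f(W) = 119 (f(W) = 7*((1 + 6) + 10) = 7*(7 + 10) = 7*17 = 119)
218373/(-224833) + (221465 - 1*(-223666))/c(f(4), 250) = 218373/(-224833) + (221465 - 1*(-223666))/(119 + 250) = 218373*(-1/224833) + (221465 + 223666)/369 = -218373/224833 + 445131*(1/369) = -218373/224833 + 49459/41 = 11111062054/9218153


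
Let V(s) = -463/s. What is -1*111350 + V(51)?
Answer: -5679313/51 ≈ -1.1136e+5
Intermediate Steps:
-1*111350 + V(51) = -1*111350 - 463/51 = -111350 - 463*1/51 = -111350 - 463/51 = -5679313/51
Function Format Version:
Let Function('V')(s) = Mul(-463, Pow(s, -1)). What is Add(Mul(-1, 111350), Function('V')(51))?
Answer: Rational(-5679313, 51) ≈ -1.1136e+5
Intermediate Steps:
Add(Mul(-1, 111350), Function('V')(51)) = Add(Mul(-1, 111350), Mul(-463, Pow(51, -1))) = Add(-111350, Mul(-463, Rational(1, 51))) = Add(-111350, Rational(-463, 51)) = Rational(-5679313, 51)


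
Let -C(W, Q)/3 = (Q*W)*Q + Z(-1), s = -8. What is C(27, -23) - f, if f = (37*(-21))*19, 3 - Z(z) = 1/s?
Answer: -224763/8 ≈ -28095.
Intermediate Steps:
Z(z) = 25/8 (Z(z) = 3 - 1/(-8) = 3 - 1*(-⅛) = 3 + ⅛ = 25/8)
C(W, Q) = -75/8 - 3*W*Q² (C(W, Q) = -3*((Q*W)*Q + 25/8) = -3*(W*Q² + 25/8) = -3*(25/8 + W*Q²) = -75/8 - 3*W*Q²)
f = -14763 (f = -777*19 = -14763)
C(27, -23) - f = (-75/8 - 3*27*(-23)²) - 1*(-14763) = (-75/8 - 3*27*529) + 14763 = (-75/8 - 42849) + 14763 = -342867/8 + 14763 = -224763/8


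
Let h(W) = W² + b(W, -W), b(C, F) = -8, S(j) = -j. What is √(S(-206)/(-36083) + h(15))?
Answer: √282522853815/36083 ≈ 14.731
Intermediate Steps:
h(W) = -8 + W² (h(W) = W² - 8 = -8 + W²)
√(S(-206)/(-36083) + h(15)) = √(-1*(-206)/(-36083) + (-8 + 15²)) = √(206*(-1/36083) + (-8 + 225)) = √(-206/36083 + 217) = √(7829805/36083) = √282522853815/36083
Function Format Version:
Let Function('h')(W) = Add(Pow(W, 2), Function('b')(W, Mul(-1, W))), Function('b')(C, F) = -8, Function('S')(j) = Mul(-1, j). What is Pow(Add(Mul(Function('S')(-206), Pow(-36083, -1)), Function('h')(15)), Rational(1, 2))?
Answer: Mul(Rational(1, 36083), Pow(282522853815, Rational(1, 2))) ≈ 14.731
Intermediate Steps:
Function('h')(W) = Add(-8, Pow(W, 2)) (Function('h')(W) = Add(Pow(W, 2), -8) = Add(-8, Pow(W, 2)))
Pow(Add(Mul(Function('S')(-206), Pow(-36083, -1)), Function('h')(15)), Rational(1, 2)) = Pow(Add(Mul(Mul(-1, -206), Pow(-36083, -1)), Add(-8, Pow(15, 2))), Rational(1, 2)) = Pow(Add(Mul(206, Rational(-1, 36083)), Add(-8, 225)), Rational(1, 2)) = Pow(Add(Rational(-206, 36083), 217), Rational(1, 2)) = Pow(Rational(7829805, 36083), Rational(1, 2)) = Mul(Rational(1, 36083), Pow(282522853815, Rational(1, 2)))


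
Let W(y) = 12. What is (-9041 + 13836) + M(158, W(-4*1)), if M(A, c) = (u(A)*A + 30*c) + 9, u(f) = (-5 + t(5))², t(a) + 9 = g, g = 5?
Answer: 17962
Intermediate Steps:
t(a) = -4 (t(a) = -9 + 5 = -4)
u(f) = 81 (u(f) = (-5 - 4)² = (-9)² = 81)
M(A, c) = 9 + 30*c + 81*A (M(A, c) = (81*A + 30*c) + 9 = (30*c + 81*A) + 9 = 9 + 30*c + 81*A)
(-9041 + 13836) + M(158, W(-4*1)) = (-9041 + 13836) + (9 + 30*12 + 81*158) = 4795 + (9 + 360 + 12798) = 4795 + 13167 = 17962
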